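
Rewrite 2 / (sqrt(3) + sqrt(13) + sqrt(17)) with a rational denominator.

Group as (sqrt(13) + sqrt(17)) + sqrt(3); multiply by (sqrt(13) + sqrt(17)) - sqrt(3), then rationalise the remaining surd.

(-4*sqrt(663) - 2*sqrt(17) + 14*sqrt(13) + 54*sqrt(3))/155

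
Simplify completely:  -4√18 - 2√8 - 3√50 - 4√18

4√18 = 12*√2; 2√8 = 4*√2; 3√50 = 15*√2; 4√18 = 12*√2
Combine: (-12 - 4 - 15 - 12)·√2 = -43*√2

-43*√2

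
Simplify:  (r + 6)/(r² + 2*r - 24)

Factor: r² + 2*r - 24 = (r + 6)·(r - 4)
Cancel the common factor (r + 6).

1/(r - 4)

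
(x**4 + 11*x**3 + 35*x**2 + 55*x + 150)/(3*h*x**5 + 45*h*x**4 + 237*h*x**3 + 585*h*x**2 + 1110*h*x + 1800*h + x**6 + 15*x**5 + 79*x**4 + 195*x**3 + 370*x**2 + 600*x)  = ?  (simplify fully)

1/(3*h*x + 12*h + x**2 + 4*x)

Factor: x**4 + 11*x**3 + 35*x**2 + 55*x + 150 = (x + 5)*(x**2 + 5)*(x + 6);  3*h*x**5 + 45*h*x**4 + 237*h*x**3 + 585*h*x**2 + 1110*h*x + 1800*h + x**6 + 15*x**5 + 79*x**4 + 195*x**3 + 370*x**2 + 600*x = (x + 4)*(3*h + x)*(x**2 + 5)*(x + 6)*(x + 5)
Cancel the common factors (x**2 + 5), (x + 6), (x + 5).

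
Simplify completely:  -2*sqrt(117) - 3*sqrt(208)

-18*sqrt(13)

2*sqrt(117) = 6*sqrt(13); 3*sqrt(208) = 12*sqrt(13)
Combine: (-6 - 12)·sqrt(13) = -18*sqrt(13)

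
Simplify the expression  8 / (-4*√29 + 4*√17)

Multiply numerator and denominator by 4*√17 + 4*√29.
Denominator becomes -192; numerator becomes 32*√17 + 32*√29.

(-√29 - √17)/6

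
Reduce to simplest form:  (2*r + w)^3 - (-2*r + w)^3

16*r^3 + 12*r*w^2

Binomially expand both and collect terms in w, (2*r).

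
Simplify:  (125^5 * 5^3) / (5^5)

125^5 = 5^15; 5^3 = 5^3; 5^5 = 5^5
Combine exponents: 5^13

5^13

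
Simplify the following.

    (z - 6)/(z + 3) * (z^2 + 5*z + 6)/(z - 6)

Factor: z^2 + 5*z + 6 = (z + 2)*(z + 3)
Cancel the common factors (z + 3), (z - 6).

z + 2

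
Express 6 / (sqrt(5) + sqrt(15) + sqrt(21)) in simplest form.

(-180*sqrt(7) - 6*sqrt(21) + 66*sqrt(15) + 186*sqrt(5))/299

Group as (sqrt(15) + sqrt(21)) + sqrt(5); multiply by (sqrt(15) + sqrt(21)) - sqrt(5), then rationalise the remaining surd.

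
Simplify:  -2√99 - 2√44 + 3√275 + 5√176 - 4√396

2√99 = 6*√11; 2√44 = 4*√11; 3√275 = 15*√11; 5√176 = 20*√11; 4√396 = 24*√11
Combine: (-6 - 4 + 15 + 20 - 24)·√11 = √11

√11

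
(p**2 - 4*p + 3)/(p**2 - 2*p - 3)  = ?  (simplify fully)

(p - 1)/(p + 1)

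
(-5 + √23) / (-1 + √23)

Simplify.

Multiply numerator and denominator by -√23 - 1.
Denominator becomes -22; numerator becomes -18 + 4*√23.

(-2*√23 + 9)/11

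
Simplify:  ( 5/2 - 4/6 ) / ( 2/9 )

33/4

Numerator: 5/2 - 4/6 = 11/6
Denominator: 2/9 = 2/9
Divide: (11/6) · (9/2) = 33/4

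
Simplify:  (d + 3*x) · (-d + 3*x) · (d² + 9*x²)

-d⁴ + 81*x⁴

Telescope via difference of squares: ((3*x)+d)((3*x)-d) = -d² + 9*x², then repeat with the next factor.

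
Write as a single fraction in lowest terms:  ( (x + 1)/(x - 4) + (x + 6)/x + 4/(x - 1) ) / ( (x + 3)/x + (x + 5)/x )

(2*x^3 + 5*x^2 - 43*x + 24)/(2*x^3 - 2*x^2 - 32*x + 32)

Numerator: (x + 1)/(x - 4) + (x + 6)/x + 4/(x - 1) = (2*x^3 + 5*x^2 - 43*x + 24)/(x^3 - 5*x^2 + 4*x)
Denominator: (x + 3)/x + (x + 5)/x = (2*x + 8)/x
Divide: ((2*x^3 + 5*x^2 - 43*x + 24)/(x^3 - 5*x^2 + 4*x)) · (x/(2*x + 8)) = (2*x^3 + 5*x^2 - 43*x + 24)/(2*x^3 - 2*x^2 - 32*x + 32)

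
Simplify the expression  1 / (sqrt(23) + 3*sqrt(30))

Multiply numerator and denominator by -sqrt(23) + 3*sqrt(30).
Denominator becomes 247; numerator becomes -sqrt(23) + 3*sqrt(30).

(-sqrt(23) + 3*sqrt(30))/247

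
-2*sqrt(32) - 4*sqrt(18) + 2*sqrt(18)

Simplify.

-14*sqrt(2)

2*sqrt(32) = 8*sqrt(2); 4*sqrt(18) = 12*sqrt(2); 2*sqrt(18) = 6*sqrt(2)
Combine: (-8 - 12 + 6)·sqrt(2) = -14*sqrt(2)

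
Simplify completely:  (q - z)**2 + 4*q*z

Expand the square and combine the 4*q*z term.

(q + z)**2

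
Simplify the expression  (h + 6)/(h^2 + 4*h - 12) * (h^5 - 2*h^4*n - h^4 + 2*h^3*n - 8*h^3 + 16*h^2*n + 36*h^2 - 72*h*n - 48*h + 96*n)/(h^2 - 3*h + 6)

h^2 - 2*h*n + 4*h - 8*n

Factor: h^2 + 4*h - 12 = (h - 2)*(h + 6);  h^5 - 2*h^4*n - h^4 + 2*h^3*n - 8*h^3 + 16*h^2*n + 36*h^2 - 72*h*n - 48*h + 96*n = (h^2 - 3*h + 6)*(h + 4)*(h - 2)*(h - 2*n)
Cancel the common factors (h^2 - 3*h + 6), (h - 2), (h + 6).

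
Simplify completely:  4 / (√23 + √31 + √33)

Group as (√23 + √33) + √31; multiply by (√23 + √33) - √31, then rationalise the remaining surd.

(-8*√23529 + 84*√33 + 100*√31 + 164*√23)/2411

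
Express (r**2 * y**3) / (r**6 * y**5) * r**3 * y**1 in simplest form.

Quotient: (r**-4) * (y**-2)
Multiply by r**3 * y**1: add exponents.

1/(r*y)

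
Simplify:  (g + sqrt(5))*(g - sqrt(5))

(g)^2 - (sqrt(5))^2 = g^2 - 5.

g^2 - 5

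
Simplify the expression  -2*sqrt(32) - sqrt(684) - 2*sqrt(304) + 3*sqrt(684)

-8*sqrt(2) + 4*sqrt(19)

2*sqrt(32) = 8*sqrt(2); sqrt(684) = 6*sqrt(19); 2*sqrt(304) = 8*sqrt(19); 3*sqrt(684) = 18*sqrt(19)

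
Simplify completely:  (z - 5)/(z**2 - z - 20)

Factor: z**2 - z - 20 = (z - 5)*(z + 4)
Cancel the common factor (z - 5).

1/(z + 4)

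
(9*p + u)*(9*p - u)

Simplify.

81*p^2 - u^2

Product of conjugates: (P+Q)(P-Q) = P^2 - Q^2.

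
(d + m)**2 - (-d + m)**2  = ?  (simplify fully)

4*d*m

Binomially expand both and collect terms in m, d.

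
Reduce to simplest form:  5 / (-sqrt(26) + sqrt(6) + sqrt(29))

(-9*sqrt(26) + 3*sqrt(29) + 49*sqrt(6) + 4*sqrt(1131))/123

Group as (sqrt(6) + sqrt(29)) - sqrt(26); multiply by (sqrt(6) + sqrt(29)) + sqrt(26), then rationalise the remaining surd.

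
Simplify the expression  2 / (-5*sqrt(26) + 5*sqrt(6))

Multiply numerator and denominator by 5*sqrt(6) + 5*sqrt(26).
Denominator becomes -500; numerator becomes 10*sqrt(6) + 10*sqrt(26).

(-sqrt(26) - sqrt(6))/50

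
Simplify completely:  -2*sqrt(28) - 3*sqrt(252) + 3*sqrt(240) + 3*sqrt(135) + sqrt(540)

-22*sqrt(7) + 27*sqrt(15)

2*sqrt(28) = 4*sqrt(7); 3*sqrt(252) = 18*sqrt(7); 3*sqrt(240) = 12*sqrt(15); 3*sqrt(135) = 9*sqrt(15); sqrt(540) = 6*sqrt(15)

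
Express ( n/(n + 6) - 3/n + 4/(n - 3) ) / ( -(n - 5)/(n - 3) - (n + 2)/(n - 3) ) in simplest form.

(-n**3 + 2*n**2 - 15*n - 54)/(2*n**3 + 9*n**2 - 18*n)

Numerator: n/(n + 6) - 3/n + 4/(n - 3) = (n**3 - 2*n**2 + 15*n + 54)/(n**3 + 3*n**2 - 18*n)
Denominator: -(n - 5)/(n - 3) - (n + 2)/(n - 3) = (-2*n + 3)/(n - 3)
Divide: ((n**3 - 2*n**2 + 15*n + 54)/(n**3 + 3*n**2 - 18*n)) · ((n - 3)/(-2*n + 3)) = (-n**3 + 2*n**2 - 15*n - 54)/(2*n**3 + 9*n**2 - 18*n)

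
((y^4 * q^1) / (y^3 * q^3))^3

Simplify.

y^3/q^6

Inside the bracket: y^1 * (q^-2)
Raise to the power 3: y^3 * (q^-6)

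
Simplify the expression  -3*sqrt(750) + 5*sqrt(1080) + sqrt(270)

18*sqrt(30)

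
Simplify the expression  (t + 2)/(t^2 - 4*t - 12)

Factor: t^2 - 4*t - 12 = (t - 6)*(t + 2)
Cancel the common factor (t + 2).

1/(t - 6)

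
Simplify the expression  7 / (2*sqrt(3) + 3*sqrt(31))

(-14*sqrt(3) + 21*sqrt(31))/267

Multiply numerator and denominator by -2*sqrt(3) + 3*sqrt(31).
Denominator becomes 267; numerator becomes -14*sqrt(3) + 21*sqrt(31).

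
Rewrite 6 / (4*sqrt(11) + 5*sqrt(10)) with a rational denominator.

(-12*sqrt(11) + 15*sqrt(10))/37

Multiply numerator and denominator by -5*sqrt(10) + 4*sqrt(11).
Denominator becomes -74; numerator becomes -30*sqrt(10) + 24*sqrt(11).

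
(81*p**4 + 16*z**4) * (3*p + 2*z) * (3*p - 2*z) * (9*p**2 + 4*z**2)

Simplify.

6561*p**8 - 256*z**8

Pair the conjugate factors: ((3*p)+(2*z))((3*p)-(2*z)) = 9*p**2 - 4*z**2, then repeat with the next factor.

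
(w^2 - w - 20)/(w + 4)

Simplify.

Factor: w^2 - w - 20 = (w + 4)*(w - 5)
Cancel the common factor (w + 4).

w - 5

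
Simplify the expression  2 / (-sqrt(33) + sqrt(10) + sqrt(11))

(6*sqrt(33) + 16*sqrt(11) + 17*sqrt(10) + 11*sqrt(30))/74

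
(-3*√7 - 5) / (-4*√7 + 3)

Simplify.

(29*√7 + 99)/103

Multiply numerator and denominator by 3 + 4*√7.
Denominator becomes -103; numerator becomes -99 - 29*√7.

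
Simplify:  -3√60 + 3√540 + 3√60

18*√15

3√60 = 6*√15; 3√540 = 18*√15; 3√60 = 6*√15
Combine: (-6 + 18 + 6)·√15 = 18*√15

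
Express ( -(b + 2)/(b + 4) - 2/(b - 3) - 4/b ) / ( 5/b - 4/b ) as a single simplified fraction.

Numerator: -(b + 2)/(b + 4) - 2/(b - 3) - 4/b = (-b^3 - 5*b^2 - 6*b + 48)/(b^3 + b^2 - 12*b)
Denominator: 5/b - 4/b = 1/b
Divide: ((-b^3 - 5*b^2 - 6*b + 48)/(b^3 + b^2 - 12*b)) · (b) = (-b^3 - 5*b^2 - 6*b + 48)/(b^2 + b - 12)

(-b^3 - 5*b^2 - 6*b + 48)/(b^2 + b - 12)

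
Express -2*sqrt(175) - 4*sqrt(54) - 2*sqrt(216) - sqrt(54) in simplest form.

2*sqrt(175) = 10*sqrt(7); 4*sqrt(54) = 12*sqrt(6); 2*sqrt(216) = 12*sqrt(6); sqrt(54) = 3*sqrt(6)

-27*sqrt(6) - 10*sqrt(7)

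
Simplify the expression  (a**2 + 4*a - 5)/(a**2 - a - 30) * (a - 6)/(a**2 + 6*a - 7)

Factor: a**2 + 4*a - 5 = (a - 1)*(a + 5);  a**2 - a - 30 = (a + 5)*(a - 6);  a**2 + 6*a - 7 = (a + 7)*(a - 1)
Cancel the common factors (a + 5), (a - 6), (a - 1).

1/(a + 7)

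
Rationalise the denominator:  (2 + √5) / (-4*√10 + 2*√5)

Multiply numerator and denominator by 2*√5 + 4*√10.
Denominator becomes -140; numerator becomes 4*√5 + 10 + 8*√10 + 20*√2.

(-10*√2 - 4*√10 - 5 - 2*√5)/70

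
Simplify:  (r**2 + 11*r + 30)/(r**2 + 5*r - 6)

Factor: r**2 + 11*r + 30 = (r + 6)*(r + 5);  r**2 + 5*r - 6 = (r - 1)*(r + 6)
Cancel the common factor (r + 6).

(r + 5)/(r - 1)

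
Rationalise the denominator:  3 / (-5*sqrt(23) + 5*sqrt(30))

Multiply numerator and denominator by 5*sqrt(23) + 5*sqrt(30).
Denominator becomes 175; numerator becomes 15*sqrt(23) + 15*sqrt(30).

(3*sqrt(23) + 3*sqrt(30))/35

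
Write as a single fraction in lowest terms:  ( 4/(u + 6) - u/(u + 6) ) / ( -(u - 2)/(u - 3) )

(u^2 - 7*u + 12)/(u^2 + 4*u - 12)

Numerator: 4/(u + 6) - u/(u + 6) = (-u + 4)/(u + 6)
Denominator: -(u - 2)/(u - 3) = (-u + 2)/(u - 3)
Divide: ((-u + 4)/(u + 6)) · ((u - 3)/(-u + 2)) = (u^2 - 7*u + 12)/(u^2 + 4*u - 12)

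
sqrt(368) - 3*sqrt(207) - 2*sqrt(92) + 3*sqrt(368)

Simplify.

3*sqrt(23)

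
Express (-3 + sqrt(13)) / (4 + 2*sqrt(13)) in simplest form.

Multiply numerator and denominator by -2*sqrt(13) + 4.
Denominator becomes -36; numerator becomes -38 + 10*sqrt(13).

(-5*sqrt(13) + 19)/18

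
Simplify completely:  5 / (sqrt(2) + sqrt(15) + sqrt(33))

(-50*sqrt(15) - 115*sqrt(2) + 15*sqrt(110) + 40*sqrt(33))/68

Group as (sqrt(2) + sqrt(15)) + sqrt(33); multiply by (sqrt(2) + sqrt(15)) - sqrt(33), then rationalise the remaining surd.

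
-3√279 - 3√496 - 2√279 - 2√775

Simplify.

-37*√31

3√279 = 9*√31; 3√496 = 12*√31; 2√279 = 6*√31; 2√775 = 10*√31
Combine: (-9 - 12 - 6 - 10)·√31 = -37*√31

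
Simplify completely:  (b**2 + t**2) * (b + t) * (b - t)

Telescope via difference of squares: (b+t)(b-t) = b**2 - t**2, then repeat with the next factor.

b**4 - t**4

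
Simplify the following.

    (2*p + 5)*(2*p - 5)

4*p**2 - 25

(2*p)**2 - (5)**2 = 4*p**2 - 25.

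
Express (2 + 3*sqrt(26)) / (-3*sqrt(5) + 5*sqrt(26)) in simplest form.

Multiply numerator and denominator by 3*sqrt(5) + 5*sqrt(26).
Denominator becomes 605; numerator becomes 6*sqrt(5) + 10*sqrt(26) + 9*sqrt(130) + 390.

(6*sqrt(5) + 10*sqrt(26) + 9*sqrt(130) + 390)/605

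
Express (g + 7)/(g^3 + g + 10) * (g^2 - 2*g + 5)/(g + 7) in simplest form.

1/(g + 2)

Factor: g^3 + g + 10 = (g^2 - 2*g + 5)*(g + 2)
Cancel the common factors (g^2 - 2*g + 5), (g + 7).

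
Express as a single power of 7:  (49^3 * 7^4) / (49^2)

49^3 = 7^6; 7^4 = 7^4; 49^2 = 7^4
Combine exponents: 7^6

7^6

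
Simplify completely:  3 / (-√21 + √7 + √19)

Group as (√7 + √19) - √21; multiply by (√7 + √19) + √21, then rationalise the remaining surd.

(-5*√21 + 9*√19 + 33*√7 + 14*√57)/169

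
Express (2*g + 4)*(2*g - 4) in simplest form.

4*g^2 - 16

(2*g)^2 - (4)^2 = 4*g^2 - 16.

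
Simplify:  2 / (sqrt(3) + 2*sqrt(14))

(-2*sqrt(3) + 4*sqrt(14))/53

Multiply numerator and denominator by -2*sqrt(14) + sqrt(3).
Denominator becomes -53; numerator becomes -4*sqrt(14) + 2*sqrt(3).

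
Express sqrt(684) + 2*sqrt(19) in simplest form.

sqrt(684) = 6*sqrt(19); 2*sqrt(19) = 2*sqrt(19)
Combine: (6 + 2)·sqrt(19) = 8*sqrt(19)

8*sqrt(19)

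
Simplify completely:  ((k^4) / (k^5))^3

k^(-3)

Inside the bracket: (k^-1)
Raise to the power 3: (k^-3)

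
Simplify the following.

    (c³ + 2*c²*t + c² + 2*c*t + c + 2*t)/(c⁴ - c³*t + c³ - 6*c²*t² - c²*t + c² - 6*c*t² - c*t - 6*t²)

Factor: c³ + 2*c²*t + c² + 2*c*t + c + 2*t = (c + 2*t)·(c² + c + 1);  c⁴ - c³*t + c³ - 6*c²*t² - c²*t + c² - 6*c*t² - c*t - 6*t² = (c + 2*t)·(c² + c + 1)·(c - 3*t)
Cancel the common factors (c² + c + 1), (c + 2*t).

-1/(-c + 3*t)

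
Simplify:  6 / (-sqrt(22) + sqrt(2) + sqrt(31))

(-66*sqrt(22) - 42*sqrt(31) + 306*sqrt(2) + 24*sqrt(341))/127

Group as (sqrt(2) + sqrt(31)) - sqrt(22); multiply by (sqrt(2) + sqrt(31)) + sqrt(22), then rationalise the remaining surd.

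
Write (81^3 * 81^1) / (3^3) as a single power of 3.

3^13

81^3 = 3^12; 81^1 = 3^4; 3^3 = 3^3
Combine exponents: 3^13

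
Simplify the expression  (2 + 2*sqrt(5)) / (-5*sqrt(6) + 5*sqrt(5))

(-2*sqrt(30) - 10 - 2*sqrt(6) - 2*sqrt(5))/5

Multiply numerator and denominator by 5*sqrt(5) + 5*sqrt(6).
Denominator becomes -25; numerator becomes 10*sqrt(5) + 10*sqrt(6) + 50 + 10*sqrt(30).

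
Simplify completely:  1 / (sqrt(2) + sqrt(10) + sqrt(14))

Group as (sqrt(2) + sqrt(14)) + sqrt(10); multiply by (sqrt(2) + sqrt(14)) - sqrt(10), then rationalise the remaining surd.

(-2*sqrt(70) - sqrt(14) + 3*sqrt(10) + 11*sqrt(2))/38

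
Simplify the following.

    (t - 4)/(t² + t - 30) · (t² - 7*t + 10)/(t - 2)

Factor: t² + t - 30 = (t + 6)·(t - 5);  t² - 7*t + 10 = (t - 2)·(t - 5)
Cancel the common factors (t - 5), (t - 2).

(t - 4)/(t + 6)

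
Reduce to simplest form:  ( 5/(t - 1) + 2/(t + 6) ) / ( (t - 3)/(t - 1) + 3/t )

Numerator: 5/(t - 1) + 2/(t + 6) = (7*t + 28)/(t^2 + 5*t - 6)
Denominator: (t - 3)/(t - 1) + 3/t = (t^2 - 3)/(t^2 - t)
Divide: ((7*t + 28)/(t^2 + 5*t - 6)) · ((t^2 - t)/(t^2 - 3)) = (7*t^2 + 28*t)/(t^3 + 6*t^2 - 3*t - 18)

(7*t^2 + 28*t)/(t^3 + 6*t^2 - 3*t - 18)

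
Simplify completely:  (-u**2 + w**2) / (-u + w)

u + w

Difference of squares: factor out (-u + w).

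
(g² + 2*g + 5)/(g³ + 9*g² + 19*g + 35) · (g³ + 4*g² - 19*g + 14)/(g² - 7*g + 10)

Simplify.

Factor: g³ + 9*g² + 19*g + 35 = (g + 7)·(g² + 2*g + 5);  g³ + 4*g² - 19*g + 14 = (g + 7)·(g - 2)·(g - 1);  g² - 7*g + 10 = (g - 5)·(g - 2)
Cancel the common factors (g² + 2*g + 5), (g - 2), (g + 7).

(g - 1)/(g - 5)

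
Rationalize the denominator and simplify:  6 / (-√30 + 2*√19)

(3*√30 + 6*√19)/23

Multiply numerator and denominator by √30 + 2*√19.
Denominator becomes 46; numerator becomes 6*√30 + 12*√19.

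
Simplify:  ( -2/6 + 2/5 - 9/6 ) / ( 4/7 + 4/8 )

Numerator: -2/6 + 2/5 - 9/6 = -43/30
Denominator: 4/7 + 4/8 = 15/14
Divide: (-43/30) · (14/15) = -301/225

-301/225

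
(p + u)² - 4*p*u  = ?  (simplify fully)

(p - u)²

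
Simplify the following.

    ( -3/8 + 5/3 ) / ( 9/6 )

31/36

Numerator: -3/8 + 5/3 = 31/24
Denominator: 9/6 = 3/2
Divide: (31/24) · (2/3) = 31/36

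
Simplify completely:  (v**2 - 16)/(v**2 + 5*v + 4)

(v - 4)/(v + 1)

Factor: v**2 - 16 = (v - 4)*(v + 4);  v**2 + 5*v + 4 = (v + 1)*(v + 4)
Cancel the common factor (v + 4).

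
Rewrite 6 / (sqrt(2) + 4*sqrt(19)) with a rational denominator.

(-3*sqrt(2) + 12*sqrt(19))/151

Multiply numerator and denominator by -sqrt(2) + 4*sqrt(19).
Denominator becomes 302; numerator becomes -6*sqrt(2) + 24*sqrt(19).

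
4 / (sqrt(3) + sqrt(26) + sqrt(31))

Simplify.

Group as (sqrt(3) + sqrt(31)) + sqrt(26); multiply by (sqrt(3) + sqrt(31)) - sqrt(26), then rationalise the remaining surd.

(-2*sqrt(2418) - 2*sqrt(31) + 8*sqrt(26) + 54*sqrt(3))/77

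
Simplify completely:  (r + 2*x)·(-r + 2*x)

-r² + 4*x²

Product of conjugates: (P+Q)(P-Q) = P^2 - Q^2.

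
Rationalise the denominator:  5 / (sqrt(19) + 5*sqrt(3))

(-5*sqrt(19) + 25*sqrt(3))/56

Multiply numerator and denominator by -5*sqrt(3) + sqrt(19).
Denominator becomes -56; numerator becomes -25*sqrt(3) + 5*sqrt(19).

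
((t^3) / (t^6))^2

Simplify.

Inside the bracket: (t^-3)
Raise to the power 2: (t^-6)

t^(-6)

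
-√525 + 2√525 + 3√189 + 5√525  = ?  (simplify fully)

√525 = 5*√21; 2√525 = 10*√21; 3√189 = 9*√21; 5√525 = 25*√21
Combine: (-5 + 10 + 9 + 25)·√21 = 39*√21

39*√21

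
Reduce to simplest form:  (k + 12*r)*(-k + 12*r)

Product of conjugates: (P+Q)(P-Q) = P^2 - Q^2.

-k^2 + 144*r^2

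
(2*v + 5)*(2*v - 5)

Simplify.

(2*v)^2 - (5)^2 = 4*v^2 - 25.

4*v^2 - 25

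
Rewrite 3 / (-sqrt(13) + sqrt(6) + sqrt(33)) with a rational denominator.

Group as (sqrt(6) + sqrt(33)) - sqrt(13); multiply by (sqrt(6) + sqrt(33)) + sqrt(13), then rationalise the remaining surd.

(-39*sqrt(13) - 21*sqrt(33) + 60*sqrt(6) + 9*sqrt(286))/58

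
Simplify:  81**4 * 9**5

3**26

81**4 = 3**16; 9**5 = 3**10
Combine exponents: 3**26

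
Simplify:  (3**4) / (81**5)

3**(-16)

3**4 = 3**4; 81**5 = 3**20
Combine exponents: 3**(-16)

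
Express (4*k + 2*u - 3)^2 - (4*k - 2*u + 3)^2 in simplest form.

Write as f((4*k),(2*u - 3)) - f((4*k),-(2*u - 3)) and expand.

16*k*(2*u - 3)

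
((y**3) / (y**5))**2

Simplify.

y**(-4)

Inside the bracket: (y**-2)
Raise to the power 2: (y**-4)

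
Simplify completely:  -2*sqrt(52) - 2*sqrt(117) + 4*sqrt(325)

2*sqrt(52) = 4*sqrt(13); 2*sqrt(117) = 6*sqrt(13); 4*sqrt(325) = 20*sqrt(13)
Combine: (-4 - 6 + 20)·sqrt(13) = 10*sqrt(13)

10*sqrt(13)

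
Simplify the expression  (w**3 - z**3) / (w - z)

Apply the difference-of-cubes factorisation and cancel (w - z).

w**2 + w*z + z**2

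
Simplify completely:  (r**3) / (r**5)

r**(-2)

Quotient: (r**-2)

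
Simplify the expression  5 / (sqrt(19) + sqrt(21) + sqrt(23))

Group as (sqrt(21) + sqrt(23)) + sqrt(19); multiply by (sqrt(21) + sqrt(23)) - sqrt(19), then rationalise the remaining surd.

(-10*sqrt(9177) + 85*sqrt(23) + 105*sqrt(21) + 125*sqrt(19))/1307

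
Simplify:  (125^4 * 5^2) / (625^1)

5^10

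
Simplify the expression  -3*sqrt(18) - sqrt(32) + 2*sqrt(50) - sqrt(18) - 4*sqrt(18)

3*sqrt(18) = 9*sqrt(2); sqrt(32) = 4*sqrt(2); 2*sqrt(50) = 10*sqrt(2); sqrt(18) = 3*sqrt(2); 4*sqrt(18) = 12*sqrt(2)
Combine: (-9 - 4 + 10 - 3 - 12)·sqrt(2) = -18*sqrt(2)

-18*sqrt(2)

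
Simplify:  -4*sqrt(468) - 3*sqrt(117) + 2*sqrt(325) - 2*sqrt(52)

-27*sqrt(13)

4*sqrt(468) = 24*sqrt(13); 3*sqrt(117) = 9*sqrt(13); 2*sqrt(325) = 10*sqrt(13); 2*sqrt(52) = 4*sqrt(13)
Combine: (-24 - 9 + 10 - 4)·sqrt(13) = -27*sqrt(13)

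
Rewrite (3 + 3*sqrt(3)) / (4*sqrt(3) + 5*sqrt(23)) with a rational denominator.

Multiply numerator and denominator by -5*sqrt(23) + 4*sqrt(3).
Denominator becomes -527; numerator becomes -15*sqrt(69) - 15*sqrt(23) + 12*sqrt(3) + 36.

(-36 - 12*sqrt(3) + 15*sqrt(23) + 15*sqrt(69))/527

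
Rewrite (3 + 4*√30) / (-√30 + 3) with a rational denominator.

Multiply numerator and denominator by 3 + √30.
Denominator becomes -21; numerator becomes 15*√30 + 129.

(-43 - 5*√30)/7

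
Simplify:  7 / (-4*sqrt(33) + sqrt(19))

Multiply numerator and denominator by sqrt(19) + 4*sqrt(33).
Denominator becomes -509; numerator becomes 7*sqrt(19) + 28*sqrt(33).

(-28*sqrt(33) - 7*sqrt(19))/509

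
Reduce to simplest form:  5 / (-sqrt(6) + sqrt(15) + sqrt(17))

(-65*sqrt(6) + 10*sqrt(17) + 20*sqrt(15) + 15*sqrt(170))/172

Group as (sqrt(15) + sqrt(17)) - sqrt(6); multiply by (sqrt(15) + sqrt(17)) + sqrt(6), then rationalise the remaining surd.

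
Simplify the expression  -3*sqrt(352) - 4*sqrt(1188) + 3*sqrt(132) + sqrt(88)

-18*sqrt(33) - 10*sqrt(22)

3*sqrt(352) = 12*sqrt(22); 4*sqrt(1188) = 24*sqrt(33); 3*sqrt(132) = 6*sqrt(33); sqrt(88) = 2*sqrt(22)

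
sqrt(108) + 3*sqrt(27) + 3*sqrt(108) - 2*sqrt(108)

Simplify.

21*sqrt(3)

sqrt(108) = 6*sqrt(3); 3*sqrt(27) = 9*sqrt(3); 3*sqrt(108) = 18*sqrt(3); 2*sqrt(108) = 12*sqrt(3)
Combine: (6 + 9 + 18 - 12)·sqrt(3) = 21*sqrt(3)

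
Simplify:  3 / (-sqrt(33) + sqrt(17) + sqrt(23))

(-7*sqrt(33) + 27*sqrt(23) + 39*sqrt(17) + 2*sqrt(12903))/505

Group as (sqrt(17) + sqrt(23)) - sqrt(33); multiply by (sqrt(17) + sqrt(23)) + sqrt(33), then rationalise the remaining surd.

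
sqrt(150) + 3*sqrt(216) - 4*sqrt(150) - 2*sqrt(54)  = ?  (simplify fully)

sqrt(150) = 5*sqrt(6); 3*sqrt(216) = 18*sqrt(6); 4*sqrt(150) = 20*sqrt(6); 2*sqrt(54) = 6*sqrt(6)
Combine: (5 + 18 - 20 - 6)·sqrt(6) = -3*sqrt(6)

-3*sqrt(6)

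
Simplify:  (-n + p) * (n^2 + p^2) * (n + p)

(p+n)(p-n) = -n^2 + p^2; continue pairing.

-n^4 + p^4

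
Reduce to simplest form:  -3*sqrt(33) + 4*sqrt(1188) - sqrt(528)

3*sqrt(33) = 3*sqrt(33); 4*sqrt(1188) = 24*sqrt(33); sqrt(528) = 4*sqrt(33)
Combine: (-3 + 24 - 4)·sqrt(33) = 17*sqrt(33)

17*sqrt(33)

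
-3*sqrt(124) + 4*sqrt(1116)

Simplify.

18*sqrt(31)

3*sqrt(124) = 6*sqrt(31); 4*sqrt(1116) = 24*sqrt(31)
Combine: (-6 + 24)·sqrt(31) = 18*sqrt(31)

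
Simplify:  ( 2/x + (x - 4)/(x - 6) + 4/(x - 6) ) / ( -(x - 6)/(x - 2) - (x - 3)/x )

Numerator: 2/x + (x - 4)/(x - 6) + 4/(x - 6) = (x^2 + 2*x - 12)/(x^2 - 6*x)
Denominator: -(x - 6)/(x - 2) - (x - 3)/x = (-2*x^2 + 11*x - 6)/(x^2 - 2*x)
Divide: ((x^2 + 2*x - 12)/(x^2 - 6*x)) · ((x^2 - 2*x)/(-2*x^2 + 11*x - 6)) = (-x^3 + 16*x - 24)/(2*x^3 - 23*x^2 + 72*x - 36)

(-x^3 + 16*x - 24)/(2*x^3 - 23*x^2 + 72*x - 36)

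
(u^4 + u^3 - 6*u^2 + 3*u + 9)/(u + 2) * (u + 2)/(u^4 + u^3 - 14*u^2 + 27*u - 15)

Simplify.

(u^2 + 4*u + 3)/(u^2 + 4*u - 5)

Factor: u^4 + u^3 - 6*u^2 + 3*u + 9 = (u + 1)*(u + 3)*(u^2 - 3*u + 3);  u^4 + u^3 - 14*u^2 + 27*u - 15 = (u^2 - 3*u + 3)*(u - 1)*(u + 5)
Cancel the common factors (u^2 - 3*u + 3), (u + 2).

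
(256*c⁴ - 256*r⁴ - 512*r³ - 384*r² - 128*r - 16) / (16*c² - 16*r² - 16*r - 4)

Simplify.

16*c² + 16*r² + 16*r + 4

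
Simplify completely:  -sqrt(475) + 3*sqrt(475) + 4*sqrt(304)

26*sqrt(19)

sqrt(475) = 5*sqrt(19); 3*sqrt(475) = 15*sqrt(19); 4*sqrt(304) = 16*sqrt(19)
Combine: (-5 + 15 + 16)·sqrt(19) = 26*sqrt(19)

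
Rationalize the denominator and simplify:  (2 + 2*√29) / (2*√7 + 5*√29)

Multiply numerator and denominator by -2*√7 + 5*√29.
Denominator becomes 697; numerator becomes -4*√203 - 4*√7 + 10*√29 + 290.

(-4*√203 - 4*√7 + 10*√29 + 290)/697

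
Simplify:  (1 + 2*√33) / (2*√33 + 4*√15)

Multiply numerator and denominator by -4*√15 + 2*√33.
Denominator becomes -108; numerator becomes -24*√55 - 4*√15 + 2*√33 + 132.

(-66 - √33 + 2*√15 + 12*√55)/54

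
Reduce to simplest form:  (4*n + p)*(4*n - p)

16*n**2 - p**2

Difference of squares with P = 4*n, Q = p.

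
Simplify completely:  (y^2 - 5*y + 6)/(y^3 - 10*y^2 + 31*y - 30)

Factor: y^2 - 5*y + 6 = (y - 2)*(y - 3);  y^3 - 10*y^2 + 31*y - 30 = (y - 3)*(y - 5)*(y - 2)
Cancel the common factors (y - 3), (y - 2).

1/(y - 5)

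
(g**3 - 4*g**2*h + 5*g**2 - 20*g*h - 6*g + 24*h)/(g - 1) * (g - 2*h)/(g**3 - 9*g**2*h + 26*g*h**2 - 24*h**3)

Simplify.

Factor: g**3 - 4*g**2*h + 5*g**2 - 20*g*h - 6*g + 24*h = (g - 4*h)*(g - 1)*(g + 6);  g**3 - 9*g**2*h + 26*g*h**2 - 24*h**3 = (g - 4*h)*(g - 3*h)*(g - 2*h)
Cancel the common factors (g - 1), (g - 2*h), (g - 4*h).

(g + 6)/(g - 3*h)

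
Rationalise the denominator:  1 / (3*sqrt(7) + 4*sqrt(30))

(-3*sqrt(7) + 4*sqrt(30))/417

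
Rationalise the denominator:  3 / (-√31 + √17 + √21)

(-21*√31 + 81*√21 + 105*√17 + 6*√11067)/1379

Group as (√17 + √21) - √31; multiply by (√17 + √21) + √31, then rationalise the remaining surd.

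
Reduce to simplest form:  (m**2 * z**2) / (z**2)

Quotient: m**2

m**2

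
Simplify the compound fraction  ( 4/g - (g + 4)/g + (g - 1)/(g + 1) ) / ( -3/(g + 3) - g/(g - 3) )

(2*g² - 18)/(g³ + 7*g² - 3*g - 9)

Numerator: 4/g - (g + 4)/g + (g - 1)/(g + 1) = -2/(g + 1)
Denominator: -3/(g + 3) - g/(g - 3) = (-g² - 6*g + 9)/(g² - 9)
Divide: (-2/(g + 1)) · ((g² - 9)/(-g² - 6*g + 9)) = (2*g² - 18)/(g³ + 7*g² - 3*g - 9)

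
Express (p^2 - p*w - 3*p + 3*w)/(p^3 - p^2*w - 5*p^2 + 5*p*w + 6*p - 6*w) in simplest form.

1/(p - 2)

Factor: p^2 - p*w - 3*p + 3*w = (p - w)*(p - 3);  p^3 - p^2*w - 5*p^2 + 5*p*w + 6*p - 6*w = (p - 2)*(p - w)*(p - 3)
Cancel the common factors (p - 3), (p - w).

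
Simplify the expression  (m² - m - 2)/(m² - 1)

Factor: m² - m - 2 = (m - 2)·(m + 1);  m² - 1 = (m - 1)·(m + 1)
Cancel the common factor (m + 1).

(m - 2)/(m - 1)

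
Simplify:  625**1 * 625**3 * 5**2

5**18

625**1 = 5**4; 625**3 = 5**12; 5**2 = 5**2
Combine exponents: 5**18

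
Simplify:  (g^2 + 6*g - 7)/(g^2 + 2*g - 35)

Factor: g^2 + 6*g - 7 = (g + 7)*(g - 1);  g^2 + 2*g - 35 = (g + 7)*(g - 5)
Cancel the common factor (g + 7).

(g - 1)/(g - 5)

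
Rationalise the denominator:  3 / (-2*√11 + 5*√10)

Multiply numerator and denominator by 2*√11 + 5*√10.
Denominator becomes 206; numerator becomes 6*√11 + 15*√10.

(6*√11 + 15*√10)/206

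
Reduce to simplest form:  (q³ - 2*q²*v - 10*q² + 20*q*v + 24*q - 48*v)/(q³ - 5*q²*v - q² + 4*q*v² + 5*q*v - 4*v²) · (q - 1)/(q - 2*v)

(q² - 10*q + 24)/(q² - 5*q*v + 4*v²)

Factor: q³ - 2*q²*v - 10*q² + 20*q*v + 24*q - 48*v = (q - 6)·(q - 2*v)·(q - 4);  q³ - 5*q²*v - q² + 4*q*v² + 5*q*v - 4*v² = (q - v)·(q - 1)·(q - 4*v)
Cancel the common factors (q - 2*v), (q - 1).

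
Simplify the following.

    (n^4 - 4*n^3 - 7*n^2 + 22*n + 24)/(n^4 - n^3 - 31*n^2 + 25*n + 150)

(n^2 - 3*n - 4)/(n^2 - 25)

Factor: n^4 - 4*n^3 - 7*n^2 + 22*n + 24 = (n - 3)*(n - 4)*(n + 1)*(n + 2);  n^4 - n^3 - 31*n^2 + 25*n + 150 = (n + 5)*(n - 5)*(n - 3)*(n + 2)
Cancel the common factors (n + 2), (n - 3).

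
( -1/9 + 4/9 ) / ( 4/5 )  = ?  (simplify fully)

Numerator: -1/9 + 4/9 = 1/3
Denominator: 4/5 = 4/5
Divide: (1/3) · (5/4) = 5/12

5/12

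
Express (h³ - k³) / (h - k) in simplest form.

Apply the difference-of-cubes factorisation and cancel (h - k).

h² + h*k + k²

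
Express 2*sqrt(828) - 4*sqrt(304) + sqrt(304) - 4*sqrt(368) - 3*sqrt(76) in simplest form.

2*sqrt(828) = 12*sqrt(23); 4*sqrt(304) = 16*sqrt(19); sqrt(304) = 4*sqrt(19); 4*sqrt(368) = 16*sqrt(23); 3*sqrt(76) = 6*sqrt(19)

-18*sqrt(19) - 4*sqrt(23)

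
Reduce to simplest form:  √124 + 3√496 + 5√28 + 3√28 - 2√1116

√124 = 2*√31; 3√496 = 12*√31; 5√28 = 10*√7; 3√28 = 6*√7; 2√1116 = 12*√31

2*√31 + 16*√7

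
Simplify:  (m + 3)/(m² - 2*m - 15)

1/(m - 5)

Factor: m² - 2*m - 15 = (m + 3)·(m - 5)
Cancel the common factor (m + 3).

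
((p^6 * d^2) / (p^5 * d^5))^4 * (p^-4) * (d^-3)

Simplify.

d^(-15)

Inside the bracket: p^1 * (d^-3)
Raise to the power 4: p^4 * (d^-12)
Multiply by (p^-4) * (d^-3): add exponents.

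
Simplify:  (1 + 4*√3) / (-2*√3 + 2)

Multiply numerator and denominator by 2 + 2*√3.
Denominator becomes -8; numerator becomes 10*√3 + 26.

(-13 - 5*√3)/4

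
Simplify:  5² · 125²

5^8

5² = 5^2; 125² = 5^6
Combine exponents: 5^8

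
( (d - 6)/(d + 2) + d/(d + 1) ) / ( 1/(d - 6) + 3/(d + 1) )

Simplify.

(2*d³ - 15*d² + 12*d + 36)/(4*d² - 9*d - 34)

Numerator: (d - 6)/(d + 2) + d/(d + 1) = (2*d² - 3*d - 6)/(d² + 3*d + 2)
Denominator: 1/(d - 6) + 3/(d + 1) = (4*d - 17)/(d² - 5*d - 6)
Divide: ((2*d² - 3*d - 6)/(d² + 3*d + 2)) · ((d² - 5*d - 6)/(4*d - 17)) = (2*d³ - 15*d² + 12*d + 36)/(4*d² - 9*d - 34)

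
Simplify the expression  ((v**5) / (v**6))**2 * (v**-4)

Inside the bracket: (v**-1)
Raise to the power 2: (v**-2)
Multiply by (v**-4): add exponents.

v**(-6)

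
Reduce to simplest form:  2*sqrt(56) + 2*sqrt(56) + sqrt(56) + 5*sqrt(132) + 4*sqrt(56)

2*sqrt(56) = 4*sqrt(14); 2*sqrt(56) = 4*sqrt(14); sqrt(56) = 2*sqrt(14); 5*sqrt(132) = 10*sqrt(33); 4*sqrt(56) = 8*sqrt(14)

10*sqrt(33) + 18*sqrt(14)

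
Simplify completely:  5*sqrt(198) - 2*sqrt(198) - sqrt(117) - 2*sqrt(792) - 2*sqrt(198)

-9*sqrt(22) - 3*sqrt(13)

5*sqrt(198) = 15*sqrt(22); 2*sqrt(198) = 6*sqrt(22); sqrt(117) = 3*sqrt(13); 2*sqrt(792) = 12*sqrt(22); 2*sqrt(198) = 6*sqrt(22)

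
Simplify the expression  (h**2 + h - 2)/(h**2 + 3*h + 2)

(h - 1)/(h + 1)

Factor: h**2 + h - 2 = (h + 2)*(h - 1);  h**2 + 3*h + 2 = (h + 2)*(h + 1)
Cancel the common factor (h + 2).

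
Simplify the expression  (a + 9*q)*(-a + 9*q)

-a**2 + 81*q**2

(9*q)**2 - (a)**2 = -a**2 + 81*q**2.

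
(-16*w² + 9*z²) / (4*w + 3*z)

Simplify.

-4*w + 3*z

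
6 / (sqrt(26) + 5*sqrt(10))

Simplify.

(-3*sqrt(26) + 15*sqrt(10))/112

Multiply numerator and denominator by -5*sqrt(10) + sqrt(26).
Denominator becomes -224; numerator becomes -30*sqrt(10) + 6*sqrt(26).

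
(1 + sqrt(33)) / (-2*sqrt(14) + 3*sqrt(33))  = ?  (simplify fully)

Multiply numerator and denominator by 2*sqrt(14) + 3*sqrt(33).
Denominator becomes 241; numerator becomes 2*sqrt(14) + 3*sqrt(33) + 2*sqrt(462) + 99.

(2*sqrt(14) + 3*sqrt(33) + 2*sqrt(462) + 99)/241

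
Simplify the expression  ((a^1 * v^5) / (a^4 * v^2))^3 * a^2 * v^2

Inside the bracket: (a^-3) * v^3
Raise to the power 3: (a^-9) * v^9
Multiply by a^2 * v^2: add exponents.

v^11/a^7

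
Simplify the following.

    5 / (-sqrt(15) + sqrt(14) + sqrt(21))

Group as (sqrt(14) + sqrt(21)) - sqrt(15); multiply by (sqrt(14) + sqrt(21)) + sqrt(15), then rationalise the remaining surd.

(-50*sqrt(15) + 20*sqrt(21) + 55*sqrt(14) + 105*sqrt(10))/388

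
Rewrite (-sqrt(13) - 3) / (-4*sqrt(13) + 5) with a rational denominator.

(17*sqrt(13) + 67)/183

Multiply numerator and denominator by 5 + 4*sqrt(13).
Denominator becomes -183; numerator becomes -67 - 17*sqrt(13).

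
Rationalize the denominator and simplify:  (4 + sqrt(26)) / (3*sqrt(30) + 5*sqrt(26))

(-3*sqrt(195) - 6*sqrt(30) + 10*sqrt(26) + 65)/190

Multiply numerator and denominator by -3*sqrt(30) + 5*sqrt(26).
Denominator becomes 380; numerator becomes -6*sqrt(195) - 12*sqrt(30) + 20*sqrt(26) + 130.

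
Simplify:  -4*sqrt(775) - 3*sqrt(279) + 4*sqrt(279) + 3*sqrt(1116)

sqrt(31)

4*sqrt(775) = 20*sqrt(31); 3*sqrt(279) = 9*sqrt(31); 4*sqrt(279) = 12*sqrt(31); 3*sqrt(1116) = 18*sqrt(31)
Combine: (-20 - 9 + 12 + 18)·sqrt(31) = sqrt(31)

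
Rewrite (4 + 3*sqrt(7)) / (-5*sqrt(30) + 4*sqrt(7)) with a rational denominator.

(-15*sqrt(210) - 20*sqrt(30) - 84 - 16*sqrt(7))/638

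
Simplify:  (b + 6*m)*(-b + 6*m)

-b**2 + 36*m**2

(6*m)**2 - (b)**2 = -b**2 + 36*m**2.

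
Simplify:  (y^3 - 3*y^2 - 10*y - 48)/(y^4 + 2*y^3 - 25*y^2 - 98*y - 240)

Factor: y^3 - 3*y^2 - 10*y - 48 = (y^2 + 3*y + 8)*(y - 6);  y^4 + 2*y^3 - 25*y^2 - 98*y - 240 = (y - 6)*(y^2 + 3*y + 8)*(y + 5)
Cancel the common factors (y^2 + 3*y + 8), (y - 6).

1/(y + 5)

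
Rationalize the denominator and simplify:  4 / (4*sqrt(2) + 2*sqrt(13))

(-4*sqrt(2) + 2*sqrt(13))/5

Multiply numerator and denominator by -4*sqrt(2) + 2*sqrt(13).
Denominator becomes 20; numerator becomes -16*sqrt(2) + 8*sqrt(13).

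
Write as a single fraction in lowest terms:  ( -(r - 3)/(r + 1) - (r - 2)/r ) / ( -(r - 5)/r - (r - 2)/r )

(2*r^2 - 4*r - 2)/(2*r^2 - 5*r - 7)

Numerator: -(r - 3)/(r + 1) - (r - 2)/r = (-2*r^2 + 4*r + 2)/(r^2 + r)
Denominator: -(r - 5)/r - (r - 2)/r = (-2*r + 7)/r
Divide: ((-2*r^2 + 4*r + 2)/(r^2 + r)) · (r/(-2*r + 7)) = (2*r^2 - 4*r - 2)/(2*r^2 - 5*r - 7)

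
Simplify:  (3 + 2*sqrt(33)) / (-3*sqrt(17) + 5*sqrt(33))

Multiply numerator and denominator by 3*sqrt(17) + 5*sqrt(33).
Denominator becomes 672; numerator becomes 9*sqrt(17) + 15*sqrt(33) + 6*sqrt(561) + 330.

(3*sqrt(17) + 5*sqrt(33) + 2*sqrt(561) + 110)/224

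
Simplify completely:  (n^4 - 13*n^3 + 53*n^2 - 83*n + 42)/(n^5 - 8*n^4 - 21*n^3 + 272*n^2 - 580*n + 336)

(n - 3)/(n^2 + 2*n - 24)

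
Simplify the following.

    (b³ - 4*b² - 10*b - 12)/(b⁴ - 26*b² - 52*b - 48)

Factor: b³ - 4*b² - 10*b - 12 = (b² + 2*b + 2)·(b - 6);  b⁴ - 26*b² - 52*b - 48 = (b² + 2*b + 2)·(b + 4)·(b - 6)
Cancel the common factors (b² + 2*b + 2), (b - 6).

1/(b + 4)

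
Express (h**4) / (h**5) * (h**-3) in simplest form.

Quotient: (h**-1)
Multiply by (h**-3): add exponents.

h**(-4)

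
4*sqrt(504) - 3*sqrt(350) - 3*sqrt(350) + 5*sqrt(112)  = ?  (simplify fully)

-6*sqrt(14) + 20*sqrt(7)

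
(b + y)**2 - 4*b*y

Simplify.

(b - y)**2

Expanding gives b**2 - 2*b*y + y**2, a perfect square.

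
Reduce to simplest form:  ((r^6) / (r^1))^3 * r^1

Inside the bracket: r^5
Raise to the power 3: r^15
Multiply by r^1: add exponents.

r^16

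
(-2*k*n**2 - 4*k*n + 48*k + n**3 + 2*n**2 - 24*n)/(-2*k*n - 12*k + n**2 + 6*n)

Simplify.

n - 4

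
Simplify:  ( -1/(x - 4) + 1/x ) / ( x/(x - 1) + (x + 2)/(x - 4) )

(-4*x + 4)/(2*x^3 - 3*x^2 - 2*x)

Numerator: -1/(x - 4) + 1/x = -4/(x^2 - 4*x)
Denominator: x/(x - 1) + (x + 2)/(x - 4) = (2*x^2 - 3*x - 2)/(x^2 - 5*x + 4)
Divide: (-4/(x^2 - 4*x)) · ((x^2 - 5*x + 4)/(2*x^2 - 3*x - 2)) = (-4*x + 4)/(2*x^3 - 3*x^2 - 2*x)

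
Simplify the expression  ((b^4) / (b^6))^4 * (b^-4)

b^(-12)

Inside the bracket: (b^-2)
Raise to the power 4: (b^-8)
Multiply by (b^-4): add exponents.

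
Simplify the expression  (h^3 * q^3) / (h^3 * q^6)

Quotient: (q^-3)

q^(-3)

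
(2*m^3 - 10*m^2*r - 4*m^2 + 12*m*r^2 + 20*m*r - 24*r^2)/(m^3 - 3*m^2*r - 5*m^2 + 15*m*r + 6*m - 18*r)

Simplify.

Factor: 2*m^3 - 10*m^2*r - 4*m^2 + 12*m*r^2 + 20*m*r - 24*r^2 = 2*(m - 3*r)*(m - 2*r)*(m - 2);  m^3 - 3*m^2*r - 5*m^2 + 15*m*r + 6*m - 18*r = (m - 2)*(m - 3)*(m - 3*r)
Cancel the common factors (m - 2), (m - 3*r).

(2*m - 4*r)/(m - 3)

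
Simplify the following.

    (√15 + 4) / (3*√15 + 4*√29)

Multiply numerator and denominator by -4*√29 + 3*√15.
Denominator becomes -329; numerator becomes -16*√29 - 4*√435 + 45 + 12*√15.

(-12*√15 - 45 + 4*√435 + 16*√29)/329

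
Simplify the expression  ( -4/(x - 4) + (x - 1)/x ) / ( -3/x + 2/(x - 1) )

Numerator: -4/(x - 4) + (x - 1)/x = (x² - 9*x + 4)/(x² - 4*x)
Denominator: -3/x + 2/(x - 1) = (-x + 3)/(x² - x)
Divide: ((x² - 9*x + 4)/(x² - 4*x)) · ((x² - x)/(-x + 3)) = (-x³ + 10*x² - 13*x + 4)/(x² - 7*x + 12)

(-x³ + 10*x² - 13*x + 4)/(x² - 7*x + 12)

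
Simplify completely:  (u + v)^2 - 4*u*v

Expand the square and combine the 4*u*v term.

(u - v)^2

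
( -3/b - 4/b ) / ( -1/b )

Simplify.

7

Numerator: -3/b - 4/b = -7/b
Denominator: -1/b = -1/b
Divide: (-7/b) · (-b) = 7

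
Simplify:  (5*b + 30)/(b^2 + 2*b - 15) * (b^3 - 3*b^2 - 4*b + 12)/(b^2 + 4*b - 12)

(5*b + 10)/(b + 5)

Factor: 5*b + 30 = 5*(b + 6);  b^2 + 2*b - 15 = (b - 3)*(b + 5);  b^3 - 3*b^2 - 4*b + 12 = (b + 2)*(b - 3)*(b - 2);  b^2 + 4*b - 12 = (b + 6)*(b - 2)
Cancel the common factors (b - 3), (b - 2), (b + 6).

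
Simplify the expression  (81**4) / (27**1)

3**13

81**4 = 3**16; 27**1 = 3**3
Combine exponents: 3**13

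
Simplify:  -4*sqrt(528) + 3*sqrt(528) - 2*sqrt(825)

-14*sqrt(33)

4*sqrt(528) = 16*sqrt(33); 3*sqrt(528) = 12*sqrt(33); 2*sqrt(825) = 10*sqrt(33)
Combine: (-16 + 12 - 10)·sqrt(33) = -14*sqrt(33)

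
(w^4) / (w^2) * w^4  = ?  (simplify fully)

w^6

Quotient: w^2
Multiply by w^4: add exponents.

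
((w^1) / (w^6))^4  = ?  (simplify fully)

w^(-20)

Inside the bracket: (w^-5)
Raise to the power 4: (w^-20)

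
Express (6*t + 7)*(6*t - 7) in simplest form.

36*t^2 - 49

(6*t)^2 - (7)^2 = 36*t^2 - 49.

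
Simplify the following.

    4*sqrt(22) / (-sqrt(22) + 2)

(-44 - 4*sqrt(22))/9

Multiply numerator and denominator by 2 + sqrt(22).
Denominator becomes -18; numerator becomes 8*sqrt(22) + 88.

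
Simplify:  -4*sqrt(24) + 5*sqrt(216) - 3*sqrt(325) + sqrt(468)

4*sqrt(24) = 8*sqrt(6); 5*sqrt(216) = 30*sqrt(6); 3*sqrt(325) = 15*sqrt(13); sqrt(468) = 6*sqrt(13)

-9*sqrt(13) + 22*sqrt(6)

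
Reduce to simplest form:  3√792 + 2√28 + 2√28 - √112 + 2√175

3√792 = 18*√22; 2√28 = 4*√7; 2√28 = 4*√7; √112 = 4*√7; 2√175 = 10*√7

14*√7 + 18*√22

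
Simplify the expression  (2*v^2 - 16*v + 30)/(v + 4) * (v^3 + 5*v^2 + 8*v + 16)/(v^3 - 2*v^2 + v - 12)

2*v - 10

Factor: 2*v^2 - 16*v + 30 = 2*(v - 5)*(v - 3);  v^3 + 5*v^2 + 8*v + 16 = (v^2 + v + 4)*(v + 4);  v^3 - 2*v^2 + v - 12 = (v - 3)*(v^2 + v + 4)
Cancel the common factors (v^2 + v + 4), (v + 4), (v - 3).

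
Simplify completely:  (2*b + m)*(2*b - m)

Product of conjugates: (P+Q)(P-Q) = P^2 - Q^2.

4*b^2 - m^2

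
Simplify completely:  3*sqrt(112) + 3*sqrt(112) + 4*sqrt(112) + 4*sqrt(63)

3*sqrt(112) = 12*sqrt(7); 3*sqrt(112) = 12*sqrt(7); 4*sqrt(112) = 16*sqrt(7); 4*sqrt(63) = 12*sqrt(7)
Combine: (12 + 12 + 16 + 12)·sqrt(7) = 52*sqrt(7)

52*sqrt(7)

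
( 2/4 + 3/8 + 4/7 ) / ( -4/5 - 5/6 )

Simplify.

-1215/1372

Numerator: 2/4 + 3/8 + 4/7 = 81/56
Denominator: -4/5 - 5/6 = -49/30
Divide: (81/56) · (-30/49) = -1215/1372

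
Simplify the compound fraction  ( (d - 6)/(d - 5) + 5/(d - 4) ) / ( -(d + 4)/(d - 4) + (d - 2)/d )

Numerator: (d - 6)/(d - 5) + 5/(d - 4) = (d**2 - 5*d - 1)/(d**2 - 9*d + 20)
Denominator: -(d + 4)/(d - 4) + (d - 2)/d = (-10*d + 8)/(d**2 - 4*d)
Divide: ((d**2 - 5*d - 1)/(d**2 - 9*d + 20)) · ((d**2 - 4*d)/(-10*d + 8)) = (-d**3 + 5*d**2 + d)/(10*d**2 - 58*d + 40)

(-d**3 + 5*d**2 + d)/(10*d**2 - 58*d + 40)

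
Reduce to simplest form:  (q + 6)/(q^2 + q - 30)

Factor: q^2 + q - 30 = (q - 5)*(q + 6)
Cancel the common factor (q + 6).

1/(q - 5)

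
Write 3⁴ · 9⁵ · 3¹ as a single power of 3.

3⁴ = 3^4; 9⁵ = 3^10; 3¹ = 3^1
Combine exponents: 3^15

3^15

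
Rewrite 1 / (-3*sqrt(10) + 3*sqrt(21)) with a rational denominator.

(sqrt(10) + sqrt(21))/33

Multiply numerator and denominator by 3*sqrt(10) + 3*sqrt(21).
Denominator becomes 99; numerator becomes 3*sqrt(10) + 3*sqrt(21).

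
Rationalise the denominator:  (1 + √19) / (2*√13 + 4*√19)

Multiply numerator and denominator by -2*√13 + 4*√19.
Denominator becomes 252; numerator becomes -2*√247 - 2*√13 + 4*√19 + 76.

(-√247 - √13 + 2*√19 + 38)/126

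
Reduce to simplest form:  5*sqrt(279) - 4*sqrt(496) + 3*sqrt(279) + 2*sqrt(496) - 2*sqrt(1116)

5*sqrt(279) = 15*sqrt(31); 4*sqrt(496) = 16*sqrt(31); 3*sqrt(279) = 9*sqrt(31); 2*sqrt(496) = 8*sqrt(31); 2*sqrt(1116) = 12*sqrt(31)
Combine: (15 - 16 + 9 + 8 - 12)·sqrt(31) = 4*sqrt(31)

4*sqrt(31)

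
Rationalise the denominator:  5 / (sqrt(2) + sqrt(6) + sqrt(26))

Group as (sqrt(6) + sqrt(26)) + sqrt(2); multiply by (sqrt(6) + sqrt(26)) - sqrt(2), then rationalise the remaining surd.

(-55*sqrt(6) - 75*sqrt(2) + 10*sqrt(78) + 45*sqrt(26))/138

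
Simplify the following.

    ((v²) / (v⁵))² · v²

Inside the bracket: (v^-3)
Raise to the power 2: (v^-6)
Multiply by v²: add exponents.

v^(-4)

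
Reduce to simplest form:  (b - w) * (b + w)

b^2 - w^2

Telescope via difference of squares: (b+w)(b-w) = b^2 - w^2.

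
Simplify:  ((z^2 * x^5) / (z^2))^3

Inside the bracket: x^5
Raise to the power 3: x^15

x^15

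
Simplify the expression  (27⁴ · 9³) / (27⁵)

3^3

27⁴ = 3^12; 9³ = 3^6; 27⁵ = 3^15
Combine exponents: 3^3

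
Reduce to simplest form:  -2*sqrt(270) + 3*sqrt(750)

9*sqrt(30)

2*sqrt(270) = 6*sqrt(30); 3*sqrt(750) = 15*sqrt(30)
Combine: (-6 + 15)·sqrt(30) = 9*sqrt(30)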